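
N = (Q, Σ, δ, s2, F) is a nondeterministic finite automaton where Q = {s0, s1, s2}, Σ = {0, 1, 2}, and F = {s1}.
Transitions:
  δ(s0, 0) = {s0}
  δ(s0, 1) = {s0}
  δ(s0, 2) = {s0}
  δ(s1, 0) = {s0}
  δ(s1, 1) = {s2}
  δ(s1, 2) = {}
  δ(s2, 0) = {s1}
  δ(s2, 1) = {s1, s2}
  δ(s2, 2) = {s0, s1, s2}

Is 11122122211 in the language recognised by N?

Start: {s2}
read 1: {s1, s2}
read 1: {s1, s2}
read 1: {s1, s2}
read 2: {s0, s1, s2}
read 2: {s0, s1, s2}
read 1: {s0, s1, s2}
read 2: {s0, s1, s2}
read 2: {s0, s1, s2}
read 2: {s0, s1, s2}
read 1: {s0, s1, s2}
read 1: {s0, s1, s2}
Reachable ∩ accepting = {s1} — nonempty.

accepted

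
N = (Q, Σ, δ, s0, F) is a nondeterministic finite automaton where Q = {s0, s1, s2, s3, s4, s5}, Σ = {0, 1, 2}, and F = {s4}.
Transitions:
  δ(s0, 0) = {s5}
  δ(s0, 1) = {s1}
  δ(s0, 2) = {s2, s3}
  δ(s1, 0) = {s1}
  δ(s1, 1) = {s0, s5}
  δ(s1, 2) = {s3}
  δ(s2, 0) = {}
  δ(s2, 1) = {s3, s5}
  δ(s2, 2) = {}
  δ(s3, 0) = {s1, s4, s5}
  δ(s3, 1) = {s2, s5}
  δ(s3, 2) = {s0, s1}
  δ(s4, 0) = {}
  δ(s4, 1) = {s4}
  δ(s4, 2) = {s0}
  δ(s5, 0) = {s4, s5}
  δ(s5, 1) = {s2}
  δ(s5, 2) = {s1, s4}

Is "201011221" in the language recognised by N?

rejected

Start: {s0}
read 2: {s2, s3}
read 0: {s1, s4, s5}
read 1: {s0, s2, s4, s5}
read 0: {s4, s5}
read 1: {s2, s4}
read 1: {s3, s4, s5}
read 2: {s0, s1, s4}
read 2: {s0, s2, s3}
read 1: {s1, s2, s3, s5}
Reachable ∩ accepting = {} — empty.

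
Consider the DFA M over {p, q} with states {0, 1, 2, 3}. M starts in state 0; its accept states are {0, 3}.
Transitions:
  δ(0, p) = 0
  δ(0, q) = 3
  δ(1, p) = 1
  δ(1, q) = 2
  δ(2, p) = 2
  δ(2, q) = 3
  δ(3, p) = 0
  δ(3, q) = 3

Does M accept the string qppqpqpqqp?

0 --q--> 3
3 --p--> 0
0 --p--> 0
0 --q--> 3
3 --p--> 0
0 --q--> 3
3 --p--> 0
0 --q--> 3
3 --q--> 3
3 --p--> 0
End in state 0, which is an accepting state.

accepted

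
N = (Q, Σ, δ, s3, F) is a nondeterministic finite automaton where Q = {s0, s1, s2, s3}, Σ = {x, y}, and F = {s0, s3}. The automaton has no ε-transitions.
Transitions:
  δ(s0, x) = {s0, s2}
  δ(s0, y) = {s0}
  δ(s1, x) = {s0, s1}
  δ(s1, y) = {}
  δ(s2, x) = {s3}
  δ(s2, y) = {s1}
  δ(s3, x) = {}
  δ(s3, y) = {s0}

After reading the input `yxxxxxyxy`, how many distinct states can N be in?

2

Start: {s3}
read y: {s0}
read x: {s0, s2}
read x: {s0, s2, s3}
read x: {s0, s2, s3}
read x: {s0, s2, s3}
read x: {s0, s2, s3}
read y: {s0, s1}
read x: {s0, s1, s2}
read y: {s0, s1}
Final reachable set {s0, s1} has 2 states.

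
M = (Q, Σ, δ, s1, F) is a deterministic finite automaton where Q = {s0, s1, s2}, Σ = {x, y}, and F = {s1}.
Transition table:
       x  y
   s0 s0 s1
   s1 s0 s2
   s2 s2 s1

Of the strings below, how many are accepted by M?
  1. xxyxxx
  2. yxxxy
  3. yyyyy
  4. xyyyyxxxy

2

xxyxxx: rejected
yxxxy: accepted
yyyyy: rejected
xyyyyxxxy: accepted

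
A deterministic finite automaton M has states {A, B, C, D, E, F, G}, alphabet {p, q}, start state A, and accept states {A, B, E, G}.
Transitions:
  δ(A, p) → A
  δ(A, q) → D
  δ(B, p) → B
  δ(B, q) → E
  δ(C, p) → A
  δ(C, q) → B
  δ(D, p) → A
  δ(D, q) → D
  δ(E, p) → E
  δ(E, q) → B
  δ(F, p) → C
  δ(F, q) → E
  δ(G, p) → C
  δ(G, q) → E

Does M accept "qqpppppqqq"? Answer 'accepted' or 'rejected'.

A --q--> D
D --q--> D
D --p--> A
A --p--> A
A --p--> A
A --p--> A
A --p--> A
A --q--> D
D --q--> D
D --q--> D
End in state D, which is not an accepting state.

rejected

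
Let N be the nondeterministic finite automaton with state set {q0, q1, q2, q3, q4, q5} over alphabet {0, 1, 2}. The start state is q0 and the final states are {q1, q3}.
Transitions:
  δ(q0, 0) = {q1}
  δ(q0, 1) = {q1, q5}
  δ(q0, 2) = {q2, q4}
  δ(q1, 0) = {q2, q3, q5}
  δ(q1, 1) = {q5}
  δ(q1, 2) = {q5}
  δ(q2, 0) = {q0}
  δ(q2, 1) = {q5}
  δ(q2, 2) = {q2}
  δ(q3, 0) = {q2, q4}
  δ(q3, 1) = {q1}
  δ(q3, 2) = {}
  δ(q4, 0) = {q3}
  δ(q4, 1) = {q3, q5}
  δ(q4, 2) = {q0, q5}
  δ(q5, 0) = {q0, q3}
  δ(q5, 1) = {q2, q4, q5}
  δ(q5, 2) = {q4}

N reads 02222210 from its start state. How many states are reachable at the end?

Start: {q0}
read 0: {q1}
read 2: {q5}
read 2: {q4}
read 2: {q0, q5}
read 2: {q2, q4}
read 2: {q0, q2, q5}
read 1: {q1, q2, q4, q5}
read 0: {q0, q2, q3, q5}
Final reachable set {q0, q2, q3, q5} has 4 states.

4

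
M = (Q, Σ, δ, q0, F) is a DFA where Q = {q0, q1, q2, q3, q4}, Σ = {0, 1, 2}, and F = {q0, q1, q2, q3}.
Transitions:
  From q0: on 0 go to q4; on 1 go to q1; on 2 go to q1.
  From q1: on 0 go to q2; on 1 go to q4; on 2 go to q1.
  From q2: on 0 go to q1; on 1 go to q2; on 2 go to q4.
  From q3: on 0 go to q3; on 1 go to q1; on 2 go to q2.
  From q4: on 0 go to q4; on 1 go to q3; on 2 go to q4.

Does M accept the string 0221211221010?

q0 --0--> q4
q4 --2--> q4
q4 --2--> q4
q4 --1--> q3
q3 --2--> q2
q2 --1--> q2
q2 --1--> q2
q2 --2--> q4
q4 --2--> q4
q4 --1--> q3
q3 --0--> q3
q3 --1--> q1
q1 --0--> q2
End in state q2, which is an accepting state.

accepted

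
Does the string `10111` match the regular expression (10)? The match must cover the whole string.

no

No split of 10111 into u·v has 1 matching u and 0 matching v.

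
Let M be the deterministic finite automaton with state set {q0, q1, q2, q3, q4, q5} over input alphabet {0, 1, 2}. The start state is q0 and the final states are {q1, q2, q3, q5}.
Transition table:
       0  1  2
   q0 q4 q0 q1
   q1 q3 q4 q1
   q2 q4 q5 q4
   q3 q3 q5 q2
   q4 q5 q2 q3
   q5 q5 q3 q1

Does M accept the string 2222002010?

q0 --2--> q1
q1 --2--> q1
q1 --2--> q1
q1 --2--> q1
q1 --0--> q3
q3 --0--> q3
q3 --2--> q2
q2 --0--> q4
q4 --1--> q2
q2 --0--> q4
End in state q4, which is not an accepting state.

rejected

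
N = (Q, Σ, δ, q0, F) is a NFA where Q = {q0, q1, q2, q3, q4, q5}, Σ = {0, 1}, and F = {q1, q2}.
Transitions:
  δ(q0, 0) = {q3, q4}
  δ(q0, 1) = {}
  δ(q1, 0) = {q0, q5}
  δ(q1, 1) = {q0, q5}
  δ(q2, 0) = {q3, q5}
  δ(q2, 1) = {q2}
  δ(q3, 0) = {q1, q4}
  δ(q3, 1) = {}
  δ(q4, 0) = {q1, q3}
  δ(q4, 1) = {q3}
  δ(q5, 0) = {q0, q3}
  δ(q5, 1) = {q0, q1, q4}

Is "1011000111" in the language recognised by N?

Start: {q0}
read 1: {}
The reachable set is empty and stays empty for the remaining 9 symbols.
Reachable ∩ accepting = {} — empty.

rejected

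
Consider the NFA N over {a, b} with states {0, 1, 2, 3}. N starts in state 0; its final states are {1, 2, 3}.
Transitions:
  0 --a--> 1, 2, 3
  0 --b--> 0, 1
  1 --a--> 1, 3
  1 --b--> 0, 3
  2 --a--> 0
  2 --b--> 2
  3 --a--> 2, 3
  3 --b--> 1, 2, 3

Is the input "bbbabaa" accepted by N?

accepted

Start: {0}
read b: {0, 1}
read b: {0, 1, 3}
read b: {0, 1, 2, 3}
read a: {0, 1, 2, 3}
read b: {0, 1, 2, 3}
read a: {0, 1, 2, 3}
read a: {0, 1, 2, 3}
Reachable ∩ accepting = {1, 2, 3} — nonempty.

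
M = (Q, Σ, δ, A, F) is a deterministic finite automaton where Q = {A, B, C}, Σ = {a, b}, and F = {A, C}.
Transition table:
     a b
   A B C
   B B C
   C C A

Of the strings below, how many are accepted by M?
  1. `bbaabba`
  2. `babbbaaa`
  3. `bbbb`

1

`bbaabba`: rejected
`babbbaaa`: rejected
`bbbb`: accepted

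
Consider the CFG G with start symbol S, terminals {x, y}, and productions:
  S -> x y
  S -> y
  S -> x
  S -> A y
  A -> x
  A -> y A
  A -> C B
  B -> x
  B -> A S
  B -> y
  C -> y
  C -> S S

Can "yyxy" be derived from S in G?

yes

S ⇒ Ay ⇒ yAy ⇒ yyAy ⇒ yyxy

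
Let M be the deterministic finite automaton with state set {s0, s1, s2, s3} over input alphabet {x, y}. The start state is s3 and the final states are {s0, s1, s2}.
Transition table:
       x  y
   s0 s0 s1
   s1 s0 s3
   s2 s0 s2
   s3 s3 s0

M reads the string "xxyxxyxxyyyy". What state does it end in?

s3 --x--> s3
s3 --x--> s3
s3 --y--> s0
s0 --x--> s0
s0 --x--> s0
s0 --y--> s1
s1 --x--> s0
s0 --x--> s0
s0 --y--> s1
s1 --y--> s3
s3 --y--> s0
s0 --y--> s1

s1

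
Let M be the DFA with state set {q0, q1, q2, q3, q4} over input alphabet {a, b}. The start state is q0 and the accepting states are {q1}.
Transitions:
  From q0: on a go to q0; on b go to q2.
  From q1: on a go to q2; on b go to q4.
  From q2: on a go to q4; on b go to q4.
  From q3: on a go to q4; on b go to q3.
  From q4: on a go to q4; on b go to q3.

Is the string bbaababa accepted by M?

q0 --b--> q2
q2 --b--> q4
q4 --a--> q4
q4 --a--> q4
q4 --b--> q3
q3 --a--> q4
q4 --b--> q3
q3 --a--> q4
End in state q4, which is not an accepting state.

rejected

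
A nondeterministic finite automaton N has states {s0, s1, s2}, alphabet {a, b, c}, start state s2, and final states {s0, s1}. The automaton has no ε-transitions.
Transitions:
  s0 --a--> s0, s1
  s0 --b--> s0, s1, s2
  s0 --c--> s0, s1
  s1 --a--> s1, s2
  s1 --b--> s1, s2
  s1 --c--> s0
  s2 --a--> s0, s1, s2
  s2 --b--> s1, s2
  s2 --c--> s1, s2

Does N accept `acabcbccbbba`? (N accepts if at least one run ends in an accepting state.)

Start: {s2}
read a: {s0, s1, s2}
read c: {s0, s1, s2}
read a: {s0, s1, s2}
read b: {s0, s1, s2}
read c: {s0, s1, s2}
read b: {s0, s1, s2}
read c: {s0, s1, s2}
read c: {s0, s1, s2}
read b: {s0, s1, s2}
read b: {s0, s1, s2}
read b: {s0, s1, s2}
read a: {s0, s1, s2}
Reachable ∩ accepting = {s0, s1} — nonempty.

accepted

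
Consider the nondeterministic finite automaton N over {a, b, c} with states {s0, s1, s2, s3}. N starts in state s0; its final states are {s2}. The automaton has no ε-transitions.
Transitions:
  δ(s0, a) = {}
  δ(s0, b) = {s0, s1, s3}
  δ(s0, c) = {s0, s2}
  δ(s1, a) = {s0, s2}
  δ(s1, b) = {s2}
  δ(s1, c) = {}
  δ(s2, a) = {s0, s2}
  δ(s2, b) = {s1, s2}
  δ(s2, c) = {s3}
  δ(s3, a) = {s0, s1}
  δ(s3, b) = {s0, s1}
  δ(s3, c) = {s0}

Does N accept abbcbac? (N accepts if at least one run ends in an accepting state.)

Start: {s0}
read a: {}
The reachable set is empty and stays empty for the remaining 6 symbols.
Reachable ∩ accepting = {} — empty.

rejected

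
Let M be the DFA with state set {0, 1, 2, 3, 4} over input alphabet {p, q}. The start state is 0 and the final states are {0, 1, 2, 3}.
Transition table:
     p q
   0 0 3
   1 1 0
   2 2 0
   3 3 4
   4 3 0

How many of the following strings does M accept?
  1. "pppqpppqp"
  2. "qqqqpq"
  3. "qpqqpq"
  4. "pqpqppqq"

3

"pppqpppqp": accepted
"qqqqpq": rejected
"qpqqpq": accepted
"pqpqppqq": accepted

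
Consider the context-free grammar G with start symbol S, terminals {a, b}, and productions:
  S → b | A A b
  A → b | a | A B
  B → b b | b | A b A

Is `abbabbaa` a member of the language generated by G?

no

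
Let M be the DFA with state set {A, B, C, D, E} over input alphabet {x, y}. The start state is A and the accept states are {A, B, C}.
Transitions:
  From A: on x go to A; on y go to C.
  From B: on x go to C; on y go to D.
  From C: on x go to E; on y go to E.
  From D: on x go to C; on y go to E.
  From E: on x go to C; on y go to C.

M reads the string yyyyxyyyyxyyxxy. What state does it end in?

A --y--> C
C --y--> E
E --y--> C
C --y--> E
E --x--> C
C --y--> E
E --y--> C
C --y--> E
E --y--> C
C --x--> E
E --y--> C
C --y--> E
E --x--> C
C --x--> E
E --y--> C

C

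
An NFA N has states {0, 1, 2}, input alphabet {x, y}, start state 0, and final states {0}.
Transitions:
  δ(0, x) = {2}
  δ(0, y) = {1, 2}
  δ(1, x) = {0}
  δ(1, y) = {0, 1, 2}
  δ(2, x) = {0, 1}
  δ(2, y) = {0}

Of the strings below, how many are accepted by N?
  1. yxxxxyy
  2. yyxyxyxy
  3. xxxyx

yxxxxyy: accepted
yyxyxyxy: accepted
xxxyx: accepted

3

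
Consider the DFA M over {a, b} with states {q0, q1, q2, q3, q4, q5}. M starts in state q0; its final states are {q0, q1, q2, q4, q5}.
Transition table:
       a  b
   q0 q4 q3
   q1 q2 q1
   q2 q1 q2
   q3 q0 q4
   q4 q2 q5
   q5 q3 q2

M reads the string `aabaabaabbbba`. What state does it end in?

q0 --a--> q4
q4 --a--> q2
q2 --b--> q2
q2 --a--> q1
q1 --a--> q2
q2 --b--> q2
q2 --a--> q1
q1 --a--> q2
q2 --b--> q2
q2 --b--> q2
q2 --b--> q2
q2 --b--> q2
q2 --a--> q1

q1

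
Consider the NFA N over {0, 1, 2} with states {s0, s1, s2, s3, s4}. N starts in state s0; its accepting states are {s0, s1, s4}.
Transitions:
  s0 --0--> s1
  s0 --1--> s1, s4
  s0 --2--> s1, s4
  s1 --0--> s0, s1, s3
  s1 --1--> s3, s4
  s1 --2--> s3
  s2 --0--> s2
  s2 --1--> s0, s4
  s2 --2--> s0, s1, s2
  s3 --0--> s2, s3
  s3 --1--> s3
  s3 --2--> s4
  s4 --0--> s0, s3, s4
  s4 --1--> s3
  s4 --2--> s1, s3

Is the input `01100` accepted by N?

rejected

Start: {s0}
read 0: {s1}
read 1: {s3, s4}
read 1: {s3}
read 0: {s2, s3}
read 0: {s2, s3}
Reachable ∩ accepting = {} — empty.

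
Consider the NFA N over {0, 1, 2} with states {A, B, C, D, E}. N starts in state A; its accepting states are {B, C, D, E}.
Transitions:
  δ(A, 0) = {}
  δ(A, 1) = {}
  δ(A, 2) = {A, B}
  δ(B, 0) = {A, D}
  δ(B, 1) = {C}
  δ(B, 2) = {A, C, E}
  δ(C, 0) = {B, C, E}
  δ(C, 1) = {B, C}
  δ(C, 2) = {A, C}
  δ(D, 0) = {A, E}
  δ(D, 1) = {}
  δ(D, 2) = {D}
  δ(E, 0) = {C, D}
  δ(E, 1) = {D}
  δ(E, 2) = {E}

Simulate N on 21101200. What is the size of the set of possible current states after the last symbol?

Start: {A}
read 2: {A, B}
read 1: {C}
read 1: {B, C}
read 0: {A, B, C, D, E}
read 1: {B, C, D}
read 2: {A, C, D, E}
read 0: {A, B, C, D, E}
read 0: {A, B, C, D, E}
Final reachable set {A, B, C, D, E} has 5 states.

5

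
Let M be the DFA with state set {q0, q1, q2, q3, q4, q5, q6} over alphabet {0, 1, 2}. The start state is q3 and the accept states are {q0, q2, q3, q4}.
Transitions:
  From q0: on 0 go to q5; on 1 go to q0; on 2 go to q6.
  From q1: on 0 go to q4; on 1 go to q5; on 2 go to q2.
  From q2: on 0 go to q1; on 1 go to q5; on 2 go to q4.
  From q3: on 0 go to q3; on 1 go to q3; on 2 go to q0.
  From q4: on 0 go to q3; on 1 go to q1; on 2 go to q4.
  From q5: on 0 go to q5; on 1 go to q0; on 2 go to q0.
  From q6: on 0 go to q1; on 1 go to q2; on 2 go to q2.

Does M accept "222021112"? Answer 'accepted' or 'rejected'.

q3 --2--> q0
q0 --2--> q6
q6 --2--> q2
q2 --0--> q1
q1 --2--> q2
q2 --1--> q5
q5 --1--> q0
q0 --1--> q0
q0 --2--> q6
End in state q6, which is not an accepting state.

rejected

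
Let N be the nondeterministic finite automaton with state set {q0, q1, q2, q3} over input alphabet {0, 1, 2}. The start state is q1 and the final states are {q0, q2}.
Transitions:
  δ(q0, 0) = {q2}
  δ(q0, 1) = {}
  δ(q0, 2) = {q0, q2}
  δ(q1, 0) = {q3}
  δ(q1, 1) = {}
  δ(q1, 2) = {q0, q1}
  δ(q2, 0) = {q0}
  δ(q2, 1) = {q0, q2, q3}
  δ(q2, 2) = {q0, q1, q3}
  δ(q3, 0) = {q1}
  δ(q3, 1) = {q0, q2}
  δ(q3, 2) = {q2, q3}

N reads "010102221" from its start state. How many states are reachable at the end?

Start: {q1}
read 0: {q3}
read 1: {q0, q2}
read 0: {q0, q2}
read 1: {q0, q2, q3}
read 0: {q0, q1, q2}
read 2: {q0, q1, q2, q3}
read 2: {q0, q1, q2, q3}
read 2: {q0, q1, q2, q3}
read 1: {q0, q2, q3}
Final reachable set {q0, q2, q3} has 3 states.

3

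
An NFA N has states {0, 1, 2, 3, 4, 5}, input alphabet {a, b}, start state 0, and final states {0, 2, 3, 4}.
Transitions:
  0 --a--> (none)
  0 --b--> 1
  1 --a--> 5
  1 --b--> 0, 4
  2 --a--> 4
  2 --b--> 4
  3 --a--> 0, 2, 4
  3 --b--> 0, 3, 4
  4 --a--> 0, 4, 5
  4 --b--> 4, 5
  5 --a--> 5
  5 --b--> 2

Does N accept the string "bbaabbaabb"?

Start: {0}
read b: {1}
read b: {0, 4}
read a: {0, 4, 5}
read a: {0, 4, 5}
read b: {1, 2, 4, 5}
read b: {0, 2, 4, 5}
read a: {0, 4, 5}
read a: {0, 4, 5}
read b: {1, 2, 4, 5}
read b: {0, 2, 4, 5}
Reachable ∩ accepting = {0, 2, 4} — nonempty.

accepted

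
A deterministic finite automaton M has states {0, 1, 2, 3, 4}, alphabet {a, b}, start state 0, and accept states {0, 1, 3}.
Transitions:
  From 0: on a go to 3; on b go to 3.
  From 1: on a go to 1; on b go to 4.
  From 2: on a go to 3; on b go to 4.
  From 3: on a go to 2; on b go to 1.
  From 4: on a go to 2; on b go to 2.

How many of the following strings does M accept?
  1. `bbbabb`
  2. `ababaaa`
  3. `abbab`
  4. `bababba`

`bbbabb`: rejected
`ababaaa`: rejected
`abbab`: rejected
`bababba`: accepted

1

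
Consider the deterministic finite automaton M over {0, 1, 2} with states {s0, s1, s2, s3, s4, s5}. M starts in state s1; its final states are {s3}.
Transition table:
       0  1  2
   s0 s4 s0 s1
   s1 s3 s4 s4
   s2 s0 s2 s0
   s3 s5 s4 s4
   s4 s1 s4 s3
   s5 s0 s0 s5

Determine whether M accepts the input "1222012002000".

rejected

s1 --1--> s4
s4 --2--> s3
s3 --2--> s4
s4 --2--> s3
s3 --0--> s5
s5 --1--> s0
s0 --2--> s1
s1 --0--> s3
s3 --0--> s5
s5 --2--> s5
s5 --0--> s0
s0 --0--> s4
s4 --0--> s1
End in state s1, which is not an accepting state.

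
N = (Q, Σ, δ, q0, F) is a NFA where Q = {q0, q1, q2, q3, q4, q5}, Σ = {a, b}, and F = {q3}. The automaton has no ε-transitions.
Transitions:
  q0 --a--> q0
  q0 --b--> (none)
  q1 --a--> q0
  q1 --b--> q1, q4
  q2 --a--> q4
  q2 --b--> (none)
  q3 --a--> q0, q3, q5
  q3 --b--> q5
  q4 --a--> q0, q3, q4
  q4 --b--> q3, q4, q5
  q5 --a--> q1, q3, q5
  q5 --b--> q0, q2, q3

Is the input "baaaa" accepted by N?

Start: {q0}
read b: {}
The reachable set is empty and stays empty for the remaining 4 symbols.
Reachable ∩ accepting = {} — empty.

rejected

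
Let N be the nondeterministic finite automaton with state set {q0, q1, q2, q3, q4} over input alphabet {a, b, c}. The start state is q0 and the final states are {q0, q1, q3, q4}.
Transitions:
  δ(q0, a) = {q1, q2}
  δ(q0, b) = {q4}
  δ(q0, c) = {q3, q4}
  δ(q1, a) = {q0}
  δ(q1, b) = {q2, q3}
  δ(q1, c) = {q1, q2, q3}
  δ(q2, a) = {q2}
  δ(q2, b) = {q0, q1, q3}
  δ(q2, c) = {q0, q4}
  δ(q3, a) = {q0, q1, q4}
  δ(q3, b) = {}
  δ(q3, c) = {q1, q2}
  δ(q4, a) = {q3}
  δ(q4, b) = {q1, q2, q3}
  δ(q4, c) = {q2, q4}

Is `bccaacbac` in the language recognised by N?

Start: {q0}
read b: {q4}
read c: {q2, q4}
read c: {q0, q2, q4}
read a: {q1, q2, q3}
read a: {q0, q1, q2, q4}
read c: {q0, q1, q2, q3, q4}
read b: {q0, q1, q2, q3, q4}
read a: {q0, q1, q2, q3, q4}
read c: {q0, q1, q2, q3, q4}
Reachable ∩ accepting = {q0, q1, q3, q4} — nonempty.

accepted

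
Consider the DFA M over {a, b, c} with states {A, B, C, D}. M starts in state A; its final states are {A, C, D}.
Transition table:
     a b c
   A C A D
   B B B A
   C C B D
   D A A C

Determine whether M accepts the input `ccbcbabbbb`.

A --c--> D
D --c--> C
C --b--> B
B --c--> A
A --b--> A
A --a--> C
C --b--> B
B --b--> B
B --b--> B
B --b--> B
End in state B, which is not an accepting state.

rejected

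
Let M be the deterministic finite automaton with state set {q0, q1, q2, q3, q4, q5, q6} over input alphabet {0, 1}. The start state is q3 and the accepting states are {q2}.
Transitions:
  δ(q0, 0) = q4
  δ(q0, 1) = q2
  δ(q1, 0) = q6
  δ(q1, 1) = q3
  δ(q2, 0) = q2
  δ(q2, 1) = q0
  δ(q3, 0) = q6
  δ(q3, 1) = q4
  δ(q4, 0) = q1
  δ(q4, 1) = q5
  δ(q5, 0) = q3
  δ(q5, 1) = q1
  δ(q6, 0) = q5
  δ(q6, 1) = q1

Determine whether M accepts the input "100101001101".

q3 --1--> q4
q4 --0--> q1
q1 --0--> q6
q6 --1--> q1
q1 --0--> q6
q6 --1--> q1
q1 --0--> q6
q6 --0--> q5
q5 --1--> q1
q1 --1--> q3
q3 --0--> q6
q6 --1--> q1
End in state q1, which is not an accepting state.

rejected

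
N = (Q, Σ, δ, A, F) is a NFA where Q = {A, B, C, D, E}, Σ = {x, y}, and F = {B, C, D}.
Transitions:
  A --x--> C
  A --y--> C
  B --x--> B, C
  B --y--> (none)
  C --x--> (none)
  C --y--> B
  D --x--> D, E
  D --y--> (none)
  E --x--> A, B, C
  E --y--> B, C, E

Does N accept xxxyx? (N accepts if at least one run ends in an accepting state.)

Start: {A}
read x: {C}
read x: {}
The reachable set is empty and stays empty for the remaining 3 symbols.
Reachable ∩ accepting = {} — empty.

rejected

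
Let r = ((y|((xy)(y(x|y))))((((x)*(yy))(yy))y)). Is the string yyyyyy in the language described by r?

yes

Split as y·yyyyy: (y|((xy)(y(x|y)))) matches y and ((((x)*(yy))(yy))y) matches yyyyy.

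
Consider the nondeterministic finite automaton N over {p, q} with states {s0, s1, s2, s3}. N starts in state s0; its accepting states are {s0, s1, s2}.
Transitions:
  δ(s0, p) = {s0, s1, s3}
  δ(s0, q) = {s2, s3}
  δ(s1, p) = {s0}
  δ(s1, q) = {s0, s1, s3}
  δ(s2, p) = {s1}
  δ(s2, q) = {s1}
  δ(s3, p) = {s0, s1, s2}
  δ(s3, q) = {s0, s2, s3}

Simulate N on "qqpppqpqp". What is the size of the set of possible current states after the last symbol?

Start: {s0}
read q: {s2, s3}
read q: {s0, s1, s2, s3}
read p: {s0, s1, s2, s3}
read p: {s0, s1, s2, s3}
read p: {s0, s1, s2, s3}
read q: {s0, s1, s2, s3}
read p: {s0, s1, s2, s3}
read q: {s0, s1, s2, s3}
read p: {s0, s1, s2, s3}
Final reachable set {s0, s1, s2, s3} has 4 states.

4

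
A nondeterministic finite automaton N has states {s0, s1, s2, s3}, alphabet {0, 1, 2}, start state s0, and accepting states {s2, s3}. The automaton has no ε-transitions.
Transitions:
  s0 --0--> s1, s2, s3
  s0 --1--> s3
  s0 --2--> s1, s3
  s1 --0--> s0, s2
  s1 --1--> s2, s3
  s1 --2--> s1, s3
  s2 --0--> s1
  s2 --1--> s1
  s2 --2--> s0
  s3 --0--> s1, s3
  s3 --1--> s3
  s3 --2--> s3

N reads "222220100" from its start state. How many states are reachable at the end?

Start: {s0}
read 2: {s1, s3}
read 2: {s1, s3}
read 2: {s1, s3}
read 2: {s1, s3}
read 2: {s1, s3}
read 0: {s0, s1, s2, s3}
read 1: {s1, s2, s3}
read 0: {s0, s1, s2, s3}
read 0: {s0, s1, s2, s3}
Final reachable set {s0, s1, s2, s3} has 4 states.

4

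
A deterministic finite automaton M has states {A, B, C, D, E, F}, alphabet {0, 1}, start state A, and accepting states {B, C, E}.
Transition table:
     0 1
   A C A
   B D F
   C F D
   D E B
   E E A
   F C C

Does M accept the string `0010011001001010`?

A --0--> C
C --0--> F
F --1--> C
C --0--> F
F --0--> C
C --1--> D
D --1--> B
B --0--> D
D --0--> E
E --1--> A
A --0--> C
C --0--> F
F --1--> C
C --0--> F
F --1--> C
C --0--> F
End in state F, which is not an accepting state.

rejected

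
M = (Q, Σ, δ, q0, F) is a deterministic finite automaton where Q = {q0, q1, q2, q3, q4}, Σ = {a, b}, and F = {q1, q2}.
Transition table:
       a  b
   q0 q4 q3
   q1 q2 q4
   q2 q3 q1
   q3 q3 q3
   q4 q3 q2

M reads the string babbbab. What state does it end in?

q0 --b--> q3
q3 --a--> q3
q3 --b--> q3
q3 --b--> q3
q3 --b--> q3
q3 --a--> q3
q3 --b--> q3

q3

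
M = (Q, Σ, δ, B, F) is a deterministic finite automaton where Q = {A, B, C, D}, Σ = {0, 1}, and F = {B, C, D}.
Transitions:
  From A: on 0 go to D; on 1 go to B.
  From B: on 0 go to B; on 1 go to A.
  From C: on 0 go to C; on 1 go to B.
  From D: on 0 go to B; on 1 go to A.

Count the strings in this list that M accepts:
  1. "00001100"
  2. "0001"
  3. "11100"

"00001100": accepted
"0001": rejected
"11100": accepted

2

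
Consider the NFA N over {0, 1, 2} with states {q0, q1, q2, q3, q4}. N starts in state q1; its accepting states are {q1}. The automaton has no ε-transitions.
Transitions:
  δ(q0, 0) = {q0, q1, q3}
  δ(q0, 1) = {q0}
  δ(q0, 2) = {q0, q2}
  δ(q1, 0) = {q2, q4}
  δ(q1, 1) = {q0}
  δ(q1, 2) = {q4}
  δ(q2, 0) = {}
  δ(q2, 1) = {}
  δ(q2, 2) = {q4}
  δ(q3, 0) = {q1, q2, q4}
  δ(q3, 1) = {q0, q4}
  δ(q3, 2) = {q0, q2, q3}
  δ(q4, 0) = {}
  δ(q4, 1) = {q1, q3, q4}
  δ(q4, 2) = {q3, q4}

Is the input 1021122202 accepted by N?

rejected

Start: {q1}
read 1: {q0}
read 0: {q0, q1, q3}
read 2: {q0, q2, q3, q4}
read 1: {q0, q1, q3, q4}
read 1: {q0, q1, q3, q4}
read 2: {q0, q2, q3, q4}
read 2: {q0, q2, q3, q4}
read 2: {q0, q2, q3, q4}
read 0: {q0, q1, q2, q3, q4}
read 2: {q0, q2, q3, q4}
Reachable ∩ accepting = {} — empty.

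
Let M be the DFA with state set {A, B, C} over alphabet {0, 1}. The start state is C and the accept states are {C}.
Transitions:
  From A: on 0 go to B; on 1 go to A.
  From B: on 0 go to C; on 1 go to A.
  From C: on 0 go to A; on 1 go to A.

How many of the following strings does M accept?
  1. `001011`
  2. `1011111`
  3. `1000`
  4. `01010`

`001011`: rejected
`1011111`: rejected
`1000`: rejected
`01010`: rejected

0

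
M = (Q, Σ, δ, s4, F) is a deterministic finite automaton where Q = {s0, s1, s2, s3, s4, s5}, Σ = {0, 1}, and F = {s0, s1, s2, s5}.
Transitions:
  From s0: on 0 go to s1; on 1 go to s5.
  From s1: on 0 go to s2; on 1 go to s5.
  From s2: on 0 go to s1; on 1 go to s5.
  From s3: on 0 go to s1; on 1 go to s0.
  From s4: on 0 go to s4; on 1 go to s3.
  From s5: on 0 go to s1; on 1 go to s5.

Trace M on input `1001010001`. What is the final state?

s4 --1--> s3
s3 --0--> s1
s1 --0--> s2
s2 --1--> s5
s5 --0--> s1
s1 --1--> s5
s5 --0--> s1
s1 --0--> s2
s2 --0--> s1
s1 --1--> s5

s5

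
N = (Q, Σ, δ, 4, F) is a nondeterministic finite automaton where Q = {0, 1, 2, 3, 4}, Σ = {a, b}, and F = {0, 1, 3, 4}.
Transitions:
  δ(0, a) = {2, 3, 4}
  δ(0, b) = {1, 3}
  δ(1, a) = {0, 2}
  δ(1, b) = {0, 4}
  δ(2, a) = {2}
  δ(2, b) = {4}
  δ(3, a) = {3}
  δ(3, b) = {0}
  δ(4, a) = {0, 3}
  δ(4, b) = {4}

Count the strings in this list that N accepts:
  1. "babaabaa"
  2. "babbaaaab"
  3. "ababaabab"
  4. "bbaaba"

"babaabaa": accepted
"babbaaaab": accepted
"ababaabab": accepted
"bbaaba": accepted

4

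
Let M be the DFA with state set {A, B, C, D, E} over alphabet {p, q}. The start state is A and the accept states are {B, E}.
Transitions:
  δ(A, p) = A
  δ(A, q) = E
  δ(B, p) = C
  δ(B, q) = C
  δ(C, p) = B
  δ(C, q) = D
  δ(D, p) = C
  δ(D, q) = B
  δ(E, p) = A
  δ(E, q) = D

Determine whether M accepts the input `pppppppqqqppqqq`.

accepted

A --p--> A
A --p--> A
A --p--> A
A --p--> A
A --p--> A
A --p--> A
A --p--> A
A --q--> E
E --q--> D
D --q--> B
B --p--> C
C --p--> B
B --q--> C
C --q--> D
D --q--> B
End in state B, which is an accepting state.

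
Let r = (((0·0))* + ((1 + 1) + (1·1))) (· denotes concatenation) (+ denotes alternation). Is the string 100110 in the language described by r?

no

Neither ((0·0))* nor ((1+1)+(1·1)) matches 100110.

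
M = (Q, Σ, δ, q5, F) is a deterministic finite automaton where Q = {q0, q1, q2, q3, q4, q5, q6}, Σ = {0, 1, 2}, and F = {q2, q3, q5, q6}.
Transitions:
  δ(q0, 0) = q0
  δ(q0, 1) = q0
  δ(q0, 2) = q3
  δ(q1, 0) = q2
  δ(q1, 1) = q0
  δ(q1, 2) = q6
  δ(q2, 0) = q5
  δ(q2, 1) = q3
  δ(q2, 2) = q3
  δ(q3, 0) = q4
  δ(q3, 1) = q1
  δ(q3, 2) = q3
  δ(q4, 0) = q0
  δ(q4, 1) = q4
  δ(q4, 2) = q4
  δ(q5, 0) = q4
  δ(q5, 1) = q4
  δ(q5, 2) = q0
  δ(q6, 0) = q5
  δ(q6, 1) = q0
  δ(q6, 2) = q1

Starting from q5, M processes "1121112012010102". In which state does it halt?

q3

q5 --1--> q4
q4 --1--> q4
q4 --2--> q4
q4 --1--> q4
q4 --1--> q4
q4 --1--> q4
q4 --2--> q4
q4 --0--> q0
q0 --1--> q0
q0 --2--> q3
q3 --0--> q4
q4 --1--> q4
q4 --0--> q0
q0 --1--> q0
q0 --0--> q0
q0 --2--> q3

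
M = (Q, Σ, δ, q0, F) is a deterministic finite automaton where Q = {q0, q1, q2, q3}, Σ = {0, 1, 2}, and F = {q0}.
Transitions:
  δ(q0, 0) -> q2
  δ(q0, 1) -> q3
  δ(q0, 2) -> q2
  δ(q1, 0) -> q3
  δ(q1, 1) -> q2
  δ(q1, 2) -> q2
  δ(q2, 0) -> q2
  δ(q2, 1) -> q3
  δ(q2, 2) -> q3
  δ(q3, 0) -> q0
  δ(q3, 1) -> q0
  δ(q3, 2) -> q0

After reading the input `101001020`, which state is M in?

q0 --1--> q3
q3 --0--> q0
q0 --1--> q3
q3 --0--> q0
q0 --0--> q2
q2 --1--> q3
q3 --0--> q0
q0 --2--> q2
q2 --0--> q2

q2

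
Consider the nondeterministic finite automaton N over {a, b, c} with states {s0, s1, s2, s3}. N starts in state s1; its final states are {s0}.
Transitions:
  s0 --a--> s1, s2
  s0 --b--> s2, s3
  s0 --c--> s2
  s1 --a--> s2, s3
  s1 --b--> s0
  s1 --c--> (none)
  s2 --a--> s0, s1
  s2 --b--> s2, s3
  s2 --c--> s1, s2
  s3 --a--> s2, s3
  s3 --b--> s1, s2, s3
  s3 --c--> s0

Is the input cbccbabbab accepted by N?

Start: {s1}
read c: {}
The reachable set is empty and stays empty for the remaining 9 symbols.
Reachable ∩ accepting = {} — empty.

rejected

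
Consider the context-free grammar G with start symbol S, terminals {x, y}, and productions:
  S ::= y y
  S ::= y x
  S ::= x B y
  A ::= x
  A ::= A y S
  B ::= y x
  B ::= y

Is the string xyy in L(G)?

S ⇒ xBy ⇒ xyy

yes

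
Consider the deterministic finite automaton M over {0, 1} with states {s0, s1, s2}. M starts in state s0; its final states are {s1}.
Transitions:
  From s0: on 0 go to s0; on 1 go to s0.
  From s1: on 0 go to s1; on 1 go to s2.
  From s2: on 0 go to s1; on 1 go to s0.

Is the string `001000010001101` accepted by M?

s0 --0--> s0
s0 --0--> s0
s0 --1--> s0
s0 --0--> s0
s0 --0--> s0
s0 --0--> s0
s0 --0--> s0
s0 --1--> s0
s0 --0--> s0
s0 --0--> s0
s0 --0--> s0
s0 --1--> s0
s0 --1--> s0
s0 --0--> s0
s0 --1--> s0
End in state s0, which is not an accepting state.

rejected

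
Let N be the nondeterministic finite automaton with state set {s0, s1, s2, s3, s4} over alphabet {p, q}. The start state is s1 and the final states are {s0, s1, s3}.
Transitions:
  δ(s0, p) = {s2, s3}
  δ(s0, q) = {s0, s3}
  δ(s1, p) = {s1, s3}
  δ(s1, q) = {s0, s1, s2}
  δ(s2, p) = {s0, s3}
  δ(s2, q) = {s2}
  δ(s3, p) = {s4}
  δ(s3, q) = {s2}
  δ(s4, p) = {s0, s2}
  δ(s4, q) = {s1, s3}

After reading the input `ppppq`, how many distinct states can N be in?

Start: {s1}
read p: {s1, s3}
read p: {s1, s3, s4}
read p: {s0, s1, s2, s3, s4}
read p: {s0, s1, s2, s3, s4}
read q: {s0, s1, s2, s3}
Final reachable set {s0, s1, s2, s3} has 4 states.

4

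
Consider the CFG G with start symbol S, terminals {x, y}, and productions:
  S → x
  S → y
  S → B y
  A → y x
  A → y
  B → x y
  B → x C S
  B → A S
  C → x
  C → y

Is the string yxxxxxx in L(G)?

no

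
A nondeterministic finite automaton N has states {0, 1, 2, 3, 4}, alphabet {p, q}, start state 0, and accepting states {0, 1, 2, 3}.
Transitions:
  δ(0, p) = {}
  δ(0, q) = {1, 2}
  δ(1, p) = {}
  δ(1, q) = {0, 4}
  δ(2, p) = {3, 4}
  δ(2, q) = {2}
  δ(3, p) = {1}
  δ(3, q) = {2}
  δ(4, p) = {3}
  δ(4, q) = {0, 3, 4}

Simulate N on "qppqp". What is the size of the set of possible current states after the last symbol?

2

Start: {0}
read q: {1, 2}
read p: {3, 4}
read p: {1, 3}
read q: {0, 2, 4}
read p: {3, 4}
Final reachable set {3, 4} has 2 states.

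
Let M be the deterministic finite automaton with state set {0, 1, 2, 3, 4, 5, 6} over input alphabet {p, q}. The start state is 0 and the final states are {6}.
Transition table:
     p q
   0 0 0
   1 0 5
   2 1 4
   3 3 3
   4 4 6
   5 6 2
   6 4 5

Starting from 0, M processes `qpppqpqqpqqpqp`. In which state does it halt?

0 --q--> 0
0 --p--> 0
0 --p--> 0
0 --p--> 0
0 --q--> 0
0 --p--> 0
0 --q--> 0
0 --q--> 0
0 --p--> 0
0 --q--> 0
0 --q--> 0
0 --p--> 0
0 --q--> 0
0 --p--> 0

0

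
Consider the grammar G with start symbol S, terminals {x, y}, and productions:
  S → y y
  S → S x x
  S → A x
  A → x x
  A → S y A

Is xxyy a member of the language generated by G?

no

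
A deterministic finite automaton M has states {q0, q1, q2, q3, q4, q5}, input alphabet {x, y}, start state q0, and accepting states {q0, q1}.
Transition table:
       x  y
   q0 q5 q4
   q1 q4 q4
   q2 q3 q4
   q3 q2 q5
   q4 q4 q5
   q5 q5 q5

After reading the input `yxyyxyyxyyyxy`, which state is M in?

q5

q0 --y--> q4
q4 --x--> q4
q4 --y--> q5
q5 --y--> q5
q5 --x--> q5
q5 --y--> q5
q5 --y--> q5
q5 --x--> q5
q5 --y--> q5
q5 --y--> q5
q5 --y--> q5
q5 --x--> q5
q5 --y--> q5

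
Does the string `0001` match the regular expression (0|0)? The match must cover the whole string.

Neither 0 nor 0 matches 0001.

no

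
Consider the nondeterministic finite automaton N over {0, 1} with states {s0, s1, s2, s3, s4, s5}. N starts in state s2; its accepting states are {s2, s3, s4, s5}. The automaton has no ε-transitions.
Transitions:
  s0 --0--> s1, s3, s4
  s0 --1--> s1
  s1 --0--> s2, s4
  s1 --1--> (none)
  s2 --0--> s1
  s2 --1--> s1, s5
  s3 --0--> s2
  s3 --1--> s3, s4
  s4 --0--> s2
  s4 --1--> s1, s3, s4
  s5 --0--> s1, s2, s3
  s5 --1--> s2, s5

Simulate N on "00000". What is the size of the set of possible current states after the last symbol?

3

Start: {s2}
read 0: {s1}
read 0: {s2, s4}
read 0: {s1, s2}
read 0: {s1, s2, s4}
read 0: {s1, s2, s4}
Final reachable set {s1, s2, s4} has 3 states.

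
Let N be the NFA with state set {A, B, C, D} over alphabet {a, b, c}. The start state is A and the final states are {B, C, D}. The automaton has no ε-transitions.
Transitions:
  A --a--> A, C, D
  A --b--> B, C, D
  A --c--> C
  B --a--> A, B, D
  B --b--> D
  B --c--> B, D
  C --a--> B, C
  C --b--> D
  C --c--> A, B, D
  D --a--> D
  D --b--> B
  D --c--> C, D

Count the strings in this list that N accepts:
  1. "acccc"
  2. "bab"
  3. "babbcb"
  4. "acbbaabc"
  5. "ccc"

5

"acccc": accepted
"bab": accepted
"babbcb": accepted
"acbbaabc": accepted
"ccc": accepted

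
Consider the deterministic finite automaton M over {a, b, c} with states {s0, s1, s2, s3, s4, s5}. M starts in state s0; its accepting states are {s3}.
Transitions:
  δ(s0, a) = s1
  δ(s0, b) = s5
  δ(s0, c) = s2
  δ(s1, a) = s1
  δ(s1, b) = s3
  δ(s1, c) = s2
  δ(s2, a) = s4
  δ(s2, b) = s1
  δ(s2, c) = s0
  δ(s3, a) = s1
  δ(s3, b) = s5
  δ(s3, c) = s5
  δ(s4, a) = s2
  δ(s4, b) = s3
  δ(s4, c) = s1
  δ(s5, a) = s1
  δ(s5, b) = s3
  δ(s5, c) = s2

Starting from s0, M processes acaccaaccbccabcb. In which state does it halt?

s3

s0 --a--> s1
s1 --c--> s2
s2 --a--> s4
s4 --c--> s1
s1 --c--> s2
s2 --a--> s4
s4 --a--> s2
s2 --c--> s0
s0 --c--> s2
s2 --b--> s1
s1 --c--> s2
s2 --c--> s0
s0 --a--> s1
s1 --b--> s3
s3 --c--> s5
s5 --b--> s3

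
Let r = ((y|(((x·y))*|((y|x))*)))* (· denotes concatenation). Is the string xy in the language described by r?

yes

Split into 2 pieces x · y; each matches (y|(((x·y))*|((y|x))*)).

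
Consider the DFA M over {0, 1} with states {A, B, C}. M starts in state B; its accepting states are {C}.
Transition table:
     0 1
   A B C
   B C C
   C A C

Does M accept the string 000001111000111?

B --0--> C
C --0--> A
A --0--> B
B --0--> C
C --0--> A
A --1--> C
C --1--> C
C --1--> C
C --1--> C
C --0--> A
A --0--> B
B --0--> C
C --1--> C
C --1--> C
C --1--> C
End in state C, which is an accepting state.

accepted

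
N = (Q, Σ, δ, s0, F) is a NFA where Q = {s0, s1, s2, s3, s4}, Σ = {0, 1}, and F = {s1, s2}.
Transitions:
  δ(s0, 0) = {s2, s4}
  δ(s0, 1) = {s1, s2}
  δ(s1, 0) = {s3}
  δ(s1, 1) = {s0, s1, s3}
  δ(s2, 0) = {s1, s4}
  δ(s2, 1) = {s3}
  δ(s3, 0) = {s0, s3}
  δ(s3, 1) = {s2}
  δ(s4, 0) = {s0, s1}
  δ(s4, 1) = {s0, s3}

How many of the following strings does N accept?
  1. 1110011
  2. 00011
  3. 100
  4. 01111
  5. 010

5

1110011: accepted
00011: accepted
100: accepted
01111: accepted
010: accepted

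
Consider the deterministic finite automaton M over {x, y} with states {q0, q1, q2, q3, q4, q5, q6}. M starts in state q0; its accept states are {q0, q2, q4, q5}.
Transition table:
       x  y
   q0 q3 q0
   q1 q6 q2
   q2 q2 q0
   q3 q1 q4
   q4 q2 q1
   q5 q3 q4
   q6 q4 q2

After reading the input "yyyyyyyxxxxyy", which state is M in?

q0 --y--> q0
q0 --y--> q0
q0 --y--> q0
q0 --y--> q0
q0 --y--> q0
q0 --y--> q0
q0 --y--> q0
q0 --x--> q3
q3 --x--> q1
q1 --x--> q6
q6 --x--> q4
q4 --y--> q1
q1 --y--> q2

q2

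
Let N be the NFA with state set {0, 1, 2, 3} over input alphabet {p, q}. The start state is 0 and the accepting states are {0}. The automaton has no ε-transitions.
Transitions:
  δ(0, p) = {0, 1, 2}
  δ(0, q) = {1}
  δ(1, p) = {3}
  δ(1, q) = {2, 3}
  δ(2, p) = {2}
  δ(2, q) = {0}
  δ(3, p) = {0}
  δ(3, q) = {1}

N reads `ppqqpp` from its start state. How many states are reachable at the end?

Start: {0}
read p: {0, 1, 2}
read p: {0, 1, 2, 3}
read q: {0, 1, 2, 3}
read q: {0, 1, 2, 3}
read p: {0, 1, 2, 3}
read p: {0, 1, 2, 3}
Final reachable set {0, 1, 2, 3} has 4 states.

4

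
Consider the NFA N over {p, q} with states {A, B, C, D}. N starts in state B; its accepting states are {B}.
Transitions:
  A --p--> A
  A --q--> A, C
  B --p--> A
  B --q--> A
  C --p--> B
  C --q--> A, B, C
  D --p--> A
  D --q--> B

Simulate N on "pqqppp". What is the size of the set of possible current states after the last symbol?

Start: {B}
read p: {A}
read q: {A, C}
read q: {A, B, C}
read p: {A, B}
read p: {A}
read p: {A}
Final reachable set {A} has 1 state.

1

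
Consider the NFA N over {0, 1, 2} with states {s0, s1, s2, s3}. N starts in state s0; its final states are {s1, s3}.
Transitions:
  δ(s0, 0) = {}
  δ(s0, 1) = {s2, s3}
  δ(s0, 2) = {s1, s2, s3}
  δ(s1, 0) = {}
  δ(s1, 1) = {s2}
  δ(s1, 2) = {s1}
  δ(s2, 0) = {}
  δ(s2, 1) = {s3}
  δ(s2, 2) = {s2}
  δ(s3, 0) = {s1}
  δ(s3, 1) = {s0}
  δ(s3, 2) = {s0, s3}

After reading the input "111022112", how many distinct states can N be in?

2

Start: {s0}
read 1: {s2, s3}
read 1: {s0, s3}
read 1: {s0, s2, s3}
read 0: {s1}
read 2: {s1}
read 2: {s1}
read 1: {s2}
read 1: {s3}
read 2: {s0, s3}
Final reachable set {s0, s3} has 2 states.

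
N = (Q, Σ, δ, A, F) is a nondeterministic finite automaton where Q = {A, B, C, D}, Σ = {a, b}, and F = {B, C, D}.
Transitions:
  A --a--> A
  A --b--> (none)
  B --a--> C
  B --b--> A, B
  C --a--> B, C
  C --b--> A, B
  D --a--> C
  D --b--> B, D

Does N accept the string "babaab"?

Start: {A}
read b: {}
The reachable set is empty and stays empty for the remaining 5 symbols.
Reachable ∩ accepting = {} — empty.

rejected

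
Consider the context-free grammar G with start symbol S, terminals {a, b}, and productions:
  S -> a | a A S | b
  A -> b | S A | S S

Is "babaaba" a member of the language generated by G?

no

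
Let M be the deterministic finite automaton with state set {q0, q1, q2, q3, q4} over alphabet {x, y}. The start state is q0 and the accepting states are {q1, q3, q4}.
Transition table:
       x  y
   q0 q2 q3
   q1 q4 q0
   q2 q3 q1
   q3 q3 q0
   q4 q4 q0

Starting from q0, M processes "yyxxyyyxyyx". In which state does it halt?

q2

q0 --y--> q3
q3 --y--> q0
q0 --x--> q2
q2 --x--> q3
q3 --y--> q0
q0 --y--> q3
q3 --y--> q0
q0 --x--> q2
q2 --y--> q1
q1 --y--> q0
q0 --x--> q2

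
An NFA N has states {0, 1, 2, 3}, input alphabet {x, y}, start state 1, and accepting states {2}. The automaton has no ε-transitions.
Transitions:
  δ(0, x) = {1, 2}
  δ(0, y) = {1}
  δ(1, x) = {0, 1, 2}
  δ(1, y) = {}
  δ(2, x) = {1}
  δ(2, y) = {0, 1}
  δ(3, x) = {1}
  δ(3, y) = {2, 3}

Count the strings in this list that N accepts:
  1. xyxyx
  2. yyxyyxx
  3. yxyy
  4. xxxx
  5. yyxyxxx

xyxyx: accepted
yyxyyxx: rejected
yxyy: rejected
xxxx: accepted
yyxyxxx: rejected

2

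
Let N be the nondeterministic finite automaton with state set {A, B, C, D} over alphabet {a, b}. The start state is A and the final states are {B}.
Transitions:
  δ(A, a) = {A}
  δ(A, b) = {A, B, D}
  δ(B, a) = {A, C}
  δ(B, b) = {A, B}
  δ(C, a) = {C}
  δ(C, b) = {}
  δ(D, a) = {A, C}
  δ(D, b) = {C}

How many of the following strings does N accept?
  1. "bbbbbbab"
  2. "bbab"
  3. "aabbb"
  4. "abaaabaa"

"bbbbbbab": accepted
"bbab": accepted
"aabbb": accepted
"abaaabaa": rejected

3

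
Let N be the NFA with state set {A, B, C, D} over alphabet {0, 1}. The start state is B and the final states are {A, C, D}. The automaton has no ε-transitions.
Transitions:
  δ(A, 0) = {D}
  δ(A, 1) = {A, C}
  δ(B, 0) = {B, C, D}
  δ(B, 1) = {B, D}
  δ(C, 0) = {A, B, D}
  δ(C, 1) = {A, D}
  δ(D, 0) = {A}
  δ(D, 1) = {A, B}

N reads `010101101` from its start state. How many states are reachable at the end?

4

Start: {B}
read 0: {B, C, D}
read 1: {A, B, D}
read 0: {A, B, C, D}
read 1: {A, B, C, D}
read 0: {A, B, C, D}
read 1: {A, B, C, D}
read 1: {A, B, C, D}
read 0: {A, B, C, D}
read 1: {A, B, C, D}
Final reachable set {A, B, C, D} has 4 states.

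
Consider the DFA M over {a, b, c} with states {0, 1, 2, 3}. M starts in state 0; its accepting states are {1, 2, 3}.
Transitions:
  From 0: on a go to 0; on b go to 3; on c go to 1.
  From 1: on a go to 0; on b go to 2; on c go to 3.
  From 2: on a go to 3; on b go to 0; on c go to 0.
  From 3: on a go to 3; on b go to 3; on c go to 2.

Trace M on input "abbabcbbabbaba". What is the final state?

3

0 --a--> 0
0 --b--> 3
3 --b--> 3
3 --a--> 3
3 --b--> 3
3 --c--> 2
2 --b--> 0
0 --b--> 3
3 --a--> 3
3 --b--> 3
3 --b--> 3
3 --a--> 3
3 --b--> 3
3 --a--> 3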